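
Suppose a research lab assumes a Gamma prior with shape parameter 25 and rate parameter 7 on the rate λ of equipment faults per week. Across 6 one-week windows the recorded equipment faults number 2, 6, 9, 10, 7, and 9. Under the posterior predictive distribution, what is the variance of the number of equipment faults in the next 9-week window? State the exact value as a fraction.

Total count: 2 + 6 + 9 + 10 + 7 + 9 = 43.
Total exposure: 6 weeks.
By Gamma–Poisson conjugacy, the posterior is Gamma(α + Σx, β + Σt) = Gamma(25 + 43, 7 + 6) = Gamma(68, 13).
The posterior predictive for a window of length T is Negative Binomial with variance T·α'·(β'+T)/β'² = 9·68·22/169 = 13464/169.

13464/169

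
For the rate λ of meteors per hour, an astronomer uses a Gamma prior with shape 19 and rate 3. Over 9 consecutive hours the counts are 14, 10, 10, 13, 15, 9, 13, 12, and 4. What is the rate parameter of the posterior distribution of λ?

Total count: 14 + 10 + 10 + 13 + 15 + 9 + 13 + 12 + 4 = 100.
Total exposure: 9 hours.
Gamma(α, β) with Poisson data over total exposure Σt gives posterior Gamma(α+Σx, β+Σt) = Gamma(119, 12).

12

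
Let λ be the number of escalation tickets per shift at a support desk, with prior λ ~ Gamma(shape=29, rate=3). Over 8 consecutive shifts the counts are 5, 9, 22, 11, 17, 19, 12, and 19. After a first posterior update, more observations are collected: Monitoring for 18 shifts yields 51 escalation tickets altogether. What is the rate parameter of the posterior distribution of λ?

Total count: 5 + 9 + 22 + 11 + 17 + 19 + 12 + 19 = 114.
Total exposure: 8 shifts.
After the first batch: Gamma(29 + 114, 3 + 8) = Gamma(143, 11).
Total count 51 over total exposure 18 shifts.
After the second batch: Gamma(143 + 51, 11 + 18) = Gamma(194, 29).

29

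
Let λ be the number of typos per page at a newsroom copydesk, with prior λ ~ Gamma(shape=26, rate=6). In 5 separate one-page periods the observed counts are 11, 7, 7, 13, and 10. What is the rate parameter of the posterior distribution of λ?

11

Total count: 11 + 7 + 7 + 13 + 10 = 48.
Total exposure: 5 pages.
By Gamma–Poisson conjugacy, the posterior is Gamma(α + Σx, β + Σt) = Gamma(26 + 48, 6 + 5) = Gamma(74, 11).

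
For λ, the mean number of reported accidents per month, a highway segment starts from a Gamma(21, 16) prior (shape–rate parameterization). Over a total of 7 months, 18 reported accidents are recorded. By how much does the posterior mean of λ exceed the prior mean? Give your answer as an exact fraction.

Total count 18 over total exposure 7 months.
Posterior: α' = 21 + 18 = 39, β' = 16 + 7 = 23.
Posterior mean = 39/23 = 39/23; prior mean = 21/16 = 21/16. Difference = 39/23 − 21/16 = 141/368.

141/368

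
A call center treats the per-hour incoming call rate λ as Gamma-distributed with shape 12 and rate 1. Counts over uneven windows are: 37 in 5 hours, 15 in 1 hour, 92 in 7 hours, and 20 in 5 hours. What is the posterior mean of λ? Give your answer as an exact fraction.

Total count: 37 + 15 + 92 + 20 = 164.
Total exposure: 5 + 1 + 7 + 5 = 18 hours.
By Gamma–Poisson conjugacy, the posterior is Gamma(α + Σx, β + Σt) = Gamma(12 + 164, 1 + 18) = Gamma(176, 19).
Posterior mean = α'/β' = 176/19.

176/19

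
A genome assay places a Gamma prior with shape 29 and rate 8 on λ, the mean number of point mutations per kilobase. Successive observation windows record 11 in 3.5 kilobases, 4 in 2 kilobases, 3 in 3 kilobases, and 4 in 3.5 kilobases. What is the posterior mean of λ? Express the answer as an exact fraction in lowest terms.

51/20

Total count: 11 + 4 + 3 + 4 = 22.
Total exposure: 3.5 + 2 + 3 + 3.5 = 12 kilobases.
Conjugate update: add total count to the shape and total exposure to the rate, giving Gamma(51, 20).
Posterior mean = α'/β' = 51/20.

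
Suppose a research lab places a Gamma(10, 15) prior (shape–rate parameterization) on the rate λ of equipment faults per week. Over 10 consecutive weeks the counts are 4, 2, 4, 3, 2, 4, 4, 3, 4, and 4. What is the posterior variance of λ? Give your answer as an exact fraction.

44/625

Total count: 4 + 2 + 4 + 3 + 2 + 4 + 4 + 3 + 4 + 4 = 34.
Total exposure: 10 weeks.
Conjugate update: add total count to the shape and total exposure to the rate, giving Gamma(44, 25).
Posterior variance = α'/β'² = 44/625.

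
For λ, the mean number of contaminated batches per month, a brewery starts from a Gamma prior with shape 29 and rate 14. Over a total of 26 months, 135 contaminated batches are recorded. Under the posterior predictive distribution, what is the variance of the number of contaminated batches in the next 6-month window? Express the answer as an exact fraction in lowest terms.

2829/100

Total count 135 over total exposure 26 months.
Conjugate update: add total count to the shape and total exposure to the rate, giving Gamma(164, 40).
The posterior predictive for a window of length T is Negative Binomial with variance T·α'·(β'+T)/β'² = 6·164·46/1600 = 2829/100.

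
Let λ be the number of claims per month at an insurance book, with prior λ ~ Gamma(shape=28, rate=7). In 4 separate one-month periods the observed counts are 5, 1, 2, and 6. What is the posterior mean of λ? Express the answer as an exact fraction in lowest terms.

42/11

Total count: 5 + 1 + 2 + 6 = 14.
Total exposure: 4 months.
Posterior: α' = 28 + 14 = 42, β' = 7 + 4 = 11.
Posterior mean = α'/β' = 42/11.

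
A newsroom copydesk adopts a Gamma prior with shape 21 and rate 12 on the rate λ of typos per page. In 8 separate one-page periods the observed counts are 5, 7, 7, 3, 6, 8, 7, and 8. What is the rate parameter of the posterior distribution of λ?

20

Total count: 5 + 7 + 7 + 3 + 6 + 8 + 7 + 8 = 51.
Total exposure: 8 pages.
Conjugate update: add total count to the shape and total exposure to the rate, giving Gamma(72, 20).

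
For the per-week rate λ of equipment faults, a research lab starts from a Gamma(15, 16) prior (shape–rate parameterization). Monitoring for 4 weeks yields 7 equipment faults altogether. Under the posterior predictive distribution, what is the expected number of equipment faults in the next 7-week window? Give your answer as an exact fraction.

Total count 7 over total exposure 4 weeks.
Conjugate update: add total count to the shape and total exposure to the rate, giving Gamma(22, 20).
Predictive mean over a 7-week window = T·E[λ|data] = 7·22/20 = 77/10.

77/10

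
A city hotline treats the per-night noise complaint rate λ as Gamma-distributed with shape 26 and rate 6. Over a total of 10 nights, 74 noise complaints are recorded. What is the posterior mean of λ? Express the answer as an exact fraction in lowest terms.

25/4

Total count 74 over total exposure 10 nights.
Posterior: α' = 26 + 74 = 100, β' = 6 + 10 = 16.
Posterior mean = α'/β' = 100/16 = 25/4.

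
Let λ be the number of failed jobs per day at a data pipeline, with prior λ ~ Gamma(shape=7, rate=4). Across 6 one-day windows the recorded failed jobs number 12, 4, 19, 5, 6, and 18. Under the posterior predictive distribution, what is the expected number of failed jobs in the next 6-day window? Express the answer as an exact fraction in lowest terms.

Total count: 12 + 4 + 19 + 5 + 6 + 18 = 64.
Total exposure: 6 days.
Gamma(α, β) with Poisson data over total exposure Σt gives posterior Gamma(α+Σx, β+Σt) = Gamma(71, 10).
Predictive mean over a 6-day window = T·E[λ|data] = 6·71/10 = 213/5.

213/5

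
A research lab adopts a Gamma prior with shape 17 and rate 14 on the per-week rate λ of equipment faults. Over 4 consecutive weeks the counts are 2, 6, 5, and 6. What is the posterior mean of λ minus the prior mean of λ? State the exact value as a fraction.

Total count: 2 + 6 + 5 + 6 = 19.
Total exposure: 4 weeks.
By Gamma–Poisson conjugacy, the posterior is Gamma(α + Σx, β + Σt) = Gamma(17 + 19, 14 + 4) = Gamma(36, 18).
Posterior mean = 36/18 = 2; prior mean = 17/14 = 17/14. Difference = 2 − 17/14 = 11/14.

11/14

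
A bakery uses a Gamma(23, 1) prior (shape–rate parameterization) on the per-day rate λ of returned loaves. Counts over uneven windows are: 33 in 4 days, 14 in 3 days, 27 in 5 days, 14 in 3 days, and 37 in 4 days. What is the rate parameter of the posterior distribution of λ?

20

Total count: 33 + 14 + 27 + 14 + 37 = 125.
Total exposure: 4 + 3 + 5 + 3 + 4 = 19 days.
Gamma(α, β) with Poisson data over total exposure Σt gives posterior Gamma(α+Σx, β+Σt) = Gamma(148, 20).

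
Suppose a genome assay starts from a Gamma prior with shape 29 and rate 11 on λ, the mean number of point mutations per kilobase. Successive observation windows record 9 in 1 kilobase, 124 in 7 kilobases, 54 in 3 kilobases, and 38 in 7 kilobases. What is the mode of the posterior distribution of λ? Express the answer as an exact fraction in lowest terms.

Total count: 9 + 124 + 54 + 38 = 225.
Total exposure: 1 + 7 + 3 + 7 = 18 kilobases.
Conjugate update: add total count to the shape and total exposure to the rate, giving Gamma(254, 29).
Posterior mode = (α'−1)/β' = 253/29.

253/29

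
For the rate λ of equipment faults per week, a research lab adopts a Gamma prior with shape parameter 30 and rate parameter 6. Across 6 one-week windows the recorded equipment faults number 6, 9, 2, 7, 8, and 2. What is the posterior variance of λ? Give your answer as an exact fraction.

4/9

Total count: 6 + 9 + 2 + 7 + 8 + 2 = 34.
Total exposure: 6 weeks.
By Gamma–Poisson conjugacy, the posterior is Gamma(α + Σx, β + Σt) = Gamma(30 + 34, 6 + 6) = Gamma(64, 12).
Posterior variance = α'/β'² = 64/144 = 4/9.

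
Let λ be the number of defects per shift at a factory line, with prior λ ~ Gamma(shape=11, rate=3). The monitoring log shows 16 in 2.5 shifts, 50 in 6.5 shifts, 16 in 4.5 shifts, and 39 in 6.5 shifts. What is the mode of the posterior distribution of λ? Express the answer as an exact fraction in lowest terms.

131/23

Total count: 16 + 50 + 16 + 39 = 121.
Total exposure: 2.5 + 6.5 + 4.5 + 6.5 = 20 shifts.
Conjugate update: add total count to the shape and total exposure to the rate, giving Gamma(132, 23).
Posterior mode = (α'−1)/β' = 131/23.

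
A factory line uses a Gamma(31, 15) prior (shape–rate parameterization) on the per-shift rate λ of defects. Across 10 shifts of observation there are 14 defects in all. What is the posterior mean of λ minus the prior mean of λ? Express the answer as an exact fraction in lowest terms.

Total count 14 over total exposure 10 shifts.
Gamma(α, β) with Poisson data over total exposure Σt gives posterior Gamma(α+Σx, β+Σt) = Gamma(45, 25).
Posterior mean = 45/25 = 9/5; prior mean = 31/15 = 31/15. Difference = 9/5 − 31/15 = -4/15.

-4/15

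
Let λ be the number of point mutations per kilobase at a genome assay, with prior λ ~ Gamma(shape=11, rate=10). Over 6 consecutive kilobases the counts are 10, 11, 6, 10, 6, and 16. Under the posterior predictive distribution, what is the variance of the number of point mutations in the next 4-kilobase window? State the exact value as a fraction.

Total count: 10 + 11 + 6 + 10 + 6 + 16 = 59.
Total exposure: 6 kilobases.
Posterior: α' = 11 + 59 = 70, β' = 10 + 6 = 16.
The posterior predictive for a window of length T is Negative Binomial with variance T·α'·(β'+T)/β'² = 4·70·20/256 = 175/8.

175/8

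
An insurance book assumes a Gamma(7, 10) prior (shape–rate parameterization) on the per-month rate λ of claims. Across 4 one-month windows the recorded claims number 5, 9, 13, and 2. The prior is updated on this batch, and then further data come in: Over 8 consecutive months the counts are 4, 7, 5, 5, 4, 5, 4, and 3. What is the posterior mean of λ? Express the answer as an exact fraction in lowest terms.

73/22

Total count: 5 + 9 + 13 + 2 = 29.
Total exposure: 4 months.
After the first batch: Gamma(7 + 29, 10 + 4) = Gamma(36, 14).
Total count: 4 + 7 + 5 + 5 + 4 + 5 + 4 + 3 = 37.
Total exposure: 8 months.
After the second batch: Gamma(36 + 37, 14 + 8) = Gamma(73, 22).
Posterior mean = α'/β' = 73/22.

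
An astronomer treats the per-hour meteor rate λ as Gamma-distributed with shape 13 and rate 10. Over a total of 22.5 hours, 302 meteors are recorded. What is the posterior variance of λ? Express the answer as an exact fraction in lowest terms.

Total count 302 over total exposure 22.5 hours.
By Gamma–Poisson conjugacy, the posterior is Gamma(α + Σx, β + Σt) = Gamma(13 + 302, 10 + 22.5) = Gamma(315, 65/2).
Posterior variance = α'/β'² = 315/(4225/4) = 252/845.

252/845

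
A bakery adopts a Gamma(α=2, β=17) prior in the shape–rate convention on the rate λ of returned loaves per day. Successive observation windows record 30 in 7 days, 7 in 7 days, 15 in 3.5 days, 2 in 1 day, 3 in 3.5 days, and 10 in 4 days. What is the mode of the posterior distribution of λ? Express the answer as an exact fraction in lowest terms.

68/43

Total count: 30 + 7 + 15 + 2 + 3 + 10 = 67.
Total exposure: 7 + 7 + 3.5 + 1 + 3.5 + 4 = 26 days.
The Gamma prior is conjugate for the Poisson rate, so λ | data ~ Gamma(2+67, 17+26) = Gamma(69, 43).
Posterior mode = (α'−1)/β' = 68/43.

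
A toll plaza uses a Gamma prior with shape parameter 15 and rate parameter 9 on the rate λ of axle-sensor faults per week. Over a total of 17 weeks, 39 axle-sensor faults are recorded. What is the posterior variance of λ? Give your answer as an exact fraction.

Total count 39 over total exposure 17 weeks.
The Gamma prior is conjugate for the Poisson rate, so λ | data ~ Gamma(15+39, 9+17) = Gamma(54, 26).
Posterior variance = α'/β'² = 54/676 = 27/338.

27/338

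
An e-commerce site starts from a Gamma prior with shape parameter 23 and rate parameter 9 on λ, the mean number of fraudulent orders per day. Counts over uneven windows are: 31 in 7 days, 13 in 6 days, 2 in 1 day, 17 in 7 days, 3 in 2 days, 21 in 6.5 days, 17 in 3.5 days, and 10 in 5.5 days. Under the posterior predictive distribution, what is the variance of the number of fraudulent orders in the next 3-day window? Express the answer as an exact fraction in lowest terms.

83022/9025

Total count: 31 + 13 + 2 + 17 + 3 + 21 + 17 + 10 = 114.
Total exposure: 7 + 6 + 1 + 7 + 2 + 6.5 + 3.5 + 5.5 = 38.5 days.
Gamma(α, β) with Poisson data over total exposure Σt gives posterior Gamma(α+Σx, β+Σt) = Gamma(137, 95/2).
The posterior predictive for a window of length T is Negative Binomial with variance T·α'·(β'+T)/β'² = 3·137·(101/2)/(9025/4) = 83022/9025.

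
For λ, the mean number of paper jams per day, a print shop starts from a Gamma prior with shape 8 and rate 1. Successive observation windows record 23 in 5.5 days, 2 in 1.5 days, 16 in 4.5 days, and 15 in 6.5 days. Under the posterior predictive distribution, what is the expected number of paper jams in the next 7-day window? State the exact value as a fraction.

Total count: 23 + 2 + 16 + 15 = 56.
Total exposure: 5.5 + 1.5 + 4.5 + 6.5 = 18 days.
The Gamma prior is conjugate for the Poisson rate, so λ | data ~ Gamma(8+56, 1+18) = Gamma(64, 19).
Predictive mean over a 7-day window = T·E[λ|data] = 7·64/19 = 448/19.

448/19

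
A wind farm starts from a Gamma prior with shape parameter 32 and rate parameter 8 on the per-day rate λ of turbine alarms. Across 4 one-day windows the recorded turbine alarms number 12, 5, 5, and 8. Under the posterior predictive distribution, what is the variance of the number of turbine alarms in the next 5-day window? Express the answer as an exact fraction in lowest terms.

Total count: 12 + 5 + 5 + 8 = 30.
Total exposure: 4 days.
Gamma(α, β) with Poisson data over total exposure Σt gives posterior Gamma(α+Σx, β+Σt) = Gamma(62, 12).
The posterior predictive for a window of length T is Negative Binomial with variance T·α'·(β'+T)/β'² = 5·62·17/144 = 2635/72.

2635/72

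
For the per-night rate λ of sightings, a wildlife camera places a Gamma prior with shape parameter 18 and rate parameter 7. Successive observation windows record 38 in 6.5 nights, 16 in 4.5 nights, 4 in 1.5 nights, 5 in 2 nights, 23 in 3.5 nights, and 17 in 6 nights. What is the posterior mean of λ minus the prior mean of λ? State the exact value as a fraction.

289/217

Total count: 38 + 16 + 4 + 5 + 23 + 17 = 103.
Total exposure: 6.5 + 4.5 + 1.5 + 2 + 3.5 + 6 = 24 nights.
The Gamma prior is conjugate for the Poisson rate, so λ | data ~ Gamma(18+103, 7+24) = Gamma(121, 31).
Posterior mean = 121/31 = 121/31; prior mean = 18/7 = 18/7. Difference = 121/31 − 18/7 = 289/217.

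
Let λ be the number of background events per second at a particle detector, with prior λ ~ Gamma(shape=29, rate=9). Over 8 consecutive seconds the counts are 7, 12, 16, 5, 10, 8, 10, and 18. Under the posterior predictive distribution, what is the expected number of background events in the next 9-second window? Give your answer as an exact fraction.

Total count: 7 + 12 + 16 + 5 + 10 + 8 + 10 + 18 = 86.
Total exposure: 8 seconds.
Gamma(α, β) with Poisson data over total exposure Σt gives posterior Gamma(α+Σx, β+Σt) = Gamma(115, 17).
Predictive mean over a 9-second window = T·E[λ|data] = 9·115/17 = 1035/17.

1035/17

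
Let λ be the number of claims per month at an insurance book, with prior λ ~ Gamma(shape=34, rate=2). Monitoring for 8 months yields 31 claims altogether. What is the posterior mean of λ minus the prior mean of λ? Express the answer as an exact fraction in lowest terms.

-21/2

Total count 31 over total exposure 8 months.
The Gamma prior is conjugate for the Poisson rate, so λ | data ~ Gamma(34+31, 2+8) = Gamma(65, 10).
Posterior mean = 65/10 = 13/2; prior mean = 34/2 = 17. Difference = 13/2 − 17 = -21/2.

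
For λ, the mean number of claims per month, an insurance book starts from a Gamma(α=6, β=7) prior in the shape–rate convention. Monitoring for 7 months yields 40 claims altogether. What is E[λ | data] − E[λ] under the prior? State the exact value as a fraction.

Total count 40 over total exposure 7 months.
Posterior: α' = 6 + 40 = 46, β' = 7 + 7 = 14.
Posterior mean = 46/14 = 23/7; prior mean = 6/7 = 6/7. Difference = 23/7 − 6/7 = 17/7.

17/7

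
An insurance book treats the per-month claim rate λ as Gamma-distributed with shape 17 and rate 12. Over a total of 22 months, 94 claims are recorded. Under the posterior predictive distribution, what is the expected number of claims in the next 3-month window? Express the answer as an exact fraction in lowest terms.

333/34

Total count 94 over total exposure 22 months.
Posterior: α' = 17 + 94 = 111, β' = 12 + 22 = 34.
Predictive mean over a 3-month window = T·E[λ|data] = 3·111/34 = 333/34.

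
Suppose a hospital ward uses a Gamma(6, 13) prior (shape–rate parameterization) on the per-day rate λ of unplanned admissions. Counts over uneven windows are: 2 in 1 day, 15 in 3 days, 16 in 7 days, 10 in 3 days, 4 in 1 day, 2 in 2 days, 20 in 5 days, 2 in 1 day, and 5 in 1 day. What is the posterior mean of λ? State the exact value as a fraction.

Total count: 2 + 15 + 16 + 10 + 4 + 2 + 20 + 2 + 5 = 76.
Total exposure: 1 + 3 + 7 + 3 + 1 + 2 + 5 + 1 + 1 = 24 days.
The Gamma prior is conjugate for the Poisson rate, so λ | data ~ Gamma(6+76, 13+24) = Gamma(82, 37).
Posterior mean = α'/β' = 82/37.

82/37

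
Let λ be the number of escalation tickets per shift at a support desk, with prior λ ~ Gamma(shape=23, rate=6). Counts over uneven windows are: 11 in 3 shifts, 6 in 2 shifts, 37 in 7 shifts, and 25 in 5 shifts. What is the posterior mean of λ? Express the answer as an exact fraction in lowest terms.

102/23

Total count: 11 + 6 + 37 + 25 = 79.
Total exposure: 3 + 2 + 7 + 5 = 17 shifts.
Conjugate update: add total count to the shape and total exposure to the rate, giving Gamma(102, 23).
Posterior mean = α'/β' = 102/23.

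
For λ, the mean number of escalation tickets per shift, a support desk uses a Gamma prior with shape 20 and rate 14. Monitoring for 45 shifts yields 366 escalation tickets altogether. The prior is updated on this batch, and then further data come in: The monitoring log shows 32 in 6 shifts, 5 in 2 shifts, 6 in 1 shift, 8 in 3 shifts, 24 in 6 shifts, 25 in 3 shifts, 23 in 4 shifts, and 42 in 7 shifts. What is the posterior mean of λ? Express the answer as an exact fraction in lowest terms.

551/91

Total count 366 over total exposure 45 shifts.
After the first batch: Gamma(20 + 366, 14 + 45) = Gamma(386, 59).
Total count: 32 + 5 + 6 + 8 + 24 + 25 + 23 + 42 = 165.
Total exposure: 6 + 2 + 1 + 3 + 6 + 3 + 4 + 7 = 32 shifts.
After the second batch: Gamma(386 + 165, 59 + 32) = Gamma(551, 91).
Posterior mean = α'/β' = 551/91.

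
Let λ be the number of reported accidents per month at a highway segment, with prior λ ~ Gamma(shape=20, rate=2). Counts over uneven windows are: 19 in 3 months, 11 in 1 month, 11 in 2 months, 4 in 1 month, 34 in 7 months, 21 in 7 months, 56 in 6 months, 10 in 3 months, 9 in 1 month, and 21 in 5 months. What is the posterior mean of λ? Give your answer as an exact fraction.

Total count: 19 + 11 + 11 + 4 + 34 + 21 + 56 + 10 + 9 + 21 = 196.
Total exposure: 3 + 1 + 2 + 1 + 7 + 7 + 6 + 3 + 1 + 5 = 36 months.
By Gamma–Poisson conjugacy, the posterior is Gamma(α + Σx, β + Σt) = Gamma(20 + 196, 2 + 36) = Gamma(216, 38).
Posterior mean = α'/β' = 216/38 = 108/19.

108/19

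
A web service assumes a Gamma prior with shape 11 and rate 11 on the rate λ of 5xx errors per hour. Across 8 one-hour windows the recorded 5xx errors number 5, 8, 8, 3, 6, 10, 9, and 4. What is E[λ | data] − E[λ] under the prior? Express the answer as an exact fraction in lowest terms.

Total count: 5 + 8 + 8 + 3 + 6 + 10 + 9 + 4 = 53.
Total exposure: 8 hours.
Conjugate update: add total count to the shape and total exposure to the rate, giving Gamma(64, 19).
Posterior mean = 64/19 = 64/19; prior mean = 11/11 = 1. Difference = 64/19 − 1 = 45/19.

45/19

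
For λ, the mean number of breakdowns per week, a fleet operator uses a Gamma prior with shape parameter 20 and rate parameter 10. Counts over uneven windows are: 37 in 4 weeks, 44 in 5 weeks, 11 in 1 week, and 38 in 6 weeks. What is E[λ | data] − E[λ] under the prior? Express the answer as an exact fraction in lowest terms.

Total count: 37 + 44 + 11 + 38 = 130.
Total exposure: 4 + 5 + 1 + 6 = 16 weeks.
Posterior: α' = 20 + 130 = 150, β' = 10 + 16 = 26.
Posterior mean = 150/26 = 75/13; prior mean = 20/10 = 2. Difference = 75/13 − 2 = 49/13.

49/13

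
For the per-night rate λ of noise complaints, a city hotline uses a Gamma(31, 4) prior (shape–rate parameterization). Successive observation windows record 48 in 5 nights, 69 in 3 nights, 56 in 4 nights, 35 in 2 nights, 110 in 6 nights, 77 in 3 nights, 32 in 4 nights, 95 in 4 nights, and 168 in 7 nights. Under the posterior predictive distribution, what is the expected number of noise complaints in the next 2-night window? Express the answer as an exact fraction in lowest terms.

103/3

Total count: 48 + 69 + 56 + 35 + 110 + 77 + 32 + 95 + 168 = 690.
Total exposure: 5 + 3 + 4 + 2 + 6 + 3 + 4 + 4 + 7 = 38 nights.
Gamma(α, β) with Poisson data over total exposure Σt gives posterior Gamma(α+Σx, β+Σt) = Gamma(721, 42).
Predictive mean over a 2-night window = T·E[λ|data] = 2·721/42 = 103/3.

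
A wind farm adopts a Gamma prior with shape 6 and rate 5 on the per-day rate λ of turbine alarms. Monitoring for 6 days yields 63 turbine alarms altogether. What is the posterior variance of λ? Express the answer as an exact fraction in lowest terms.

Total count 63 over total exposure 6 days.
Posterior: α' = 6 + 63 = 69, β' = 5 + 6 = 11.
Posterior variance = α'/β'² = 69/121.

69/121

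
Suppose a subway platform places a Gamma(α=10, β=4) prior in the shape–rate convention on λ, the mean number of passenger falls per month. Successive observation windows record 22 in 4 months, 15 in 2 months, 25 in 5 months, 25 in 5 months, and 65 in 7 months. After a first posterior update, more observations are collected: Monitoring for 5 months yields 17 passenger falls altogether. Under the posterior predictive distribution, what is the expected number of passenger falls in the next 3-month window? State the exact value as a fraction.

Total count: 22 + 15 + 25 + 25 + 65 = 152.
Total exposure: 4 + 2 + 5 + 5 + 7 = 23 months.
After the first batch: Gamma(10 + 152, 4 + 23) = Gamma(162, 27).
Total count 17 over total exposure 5 months.
After the second batch: Gamma(162 + 17, 27 + 5) = Gamma(179, 32).
Predictive mean over a 3-month window = T·E[λ|data] = 3·179/32 = 537/32.

537/32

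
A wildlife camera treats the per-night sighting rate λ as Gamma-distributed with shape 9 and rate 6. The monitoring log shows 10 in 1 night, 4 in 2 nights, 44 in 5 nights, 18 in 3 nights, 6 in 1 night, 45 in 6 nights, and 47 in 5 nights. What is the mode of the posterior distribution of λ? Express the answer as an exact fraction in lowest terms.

182/29

Total count: 10 + 4 + 44 + 18 + 6 + 45 + 47 = 174.
Total exposure: 1 + 2 + 5 + 3 + 1 + 6 + 5 = 23 nights.
Conjugate update: add total count to the shape and total exposure to the rate, giving Gamma(183, 29).
Posterior mode = (α'−1)/β' = 182/29.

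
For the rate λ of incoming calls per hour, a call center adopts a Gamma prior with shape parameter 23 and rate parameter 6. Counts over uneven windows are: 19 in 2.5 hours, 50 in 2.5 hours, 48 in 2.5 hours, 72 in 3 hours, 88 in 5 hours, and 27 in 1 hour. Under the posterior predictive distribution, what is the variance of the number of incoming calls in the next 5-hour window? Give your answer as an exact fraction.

Total count: 19 + 50 + 48 + 72 + 88 + 27 = 304.
Total exposure: 2.5 + 2.5 + 2.5 + 3 + 5 + 1 = 16.5 hours.
The Gamma prior is conjugate for the Poisson rate, so λ | data ~ Gamma(23+304, 6+16.5) = Gamma(327, 45/2).
The posterior predictive for a window of length T is Negative Binomial with variance T·α'·(β'+T)/β'² = 5·327·(55/2)/(2025/4) = 2398/27.

2398/27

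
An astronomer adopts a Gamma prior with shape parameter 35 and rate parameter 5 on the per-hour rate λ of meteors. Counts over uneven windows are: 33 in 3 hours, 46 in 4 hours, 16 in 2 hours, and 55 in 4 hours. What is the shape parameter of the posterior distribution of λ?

185

Total count: 33 + 46 + 16 + 55 = 150.
Total exposure: 3 + 4 + 2 + 4 = 13 hours.
Conjugate update: add total count to the shape and total exposure to the rate, giving Gamma(185, 18).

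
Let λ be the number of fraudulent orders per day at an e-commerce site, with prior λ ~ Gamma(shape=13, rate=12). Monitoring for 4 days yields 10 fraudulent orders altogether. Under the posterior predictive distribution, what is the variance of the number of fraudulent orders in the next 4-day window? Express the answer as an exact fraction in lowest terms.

Total count 10 over total exposure 4 days.
Conjugate update: add total count to the shape and total exposure to the rate, giving Gamma(23, 16).
The posterior predictive for a window of length T is Negative Binomial with variance T·α'·(β'+T)/β'² = 4·23·20/256 = 115/16.

115/16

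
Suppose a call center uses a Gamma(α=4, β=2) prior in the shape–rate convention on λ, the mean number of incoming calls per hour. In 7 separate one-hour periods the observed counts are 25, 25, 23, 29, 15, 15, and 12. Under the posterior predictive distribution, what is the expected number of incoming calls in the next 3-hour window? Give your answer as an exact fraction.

Total count: 25 + 25 + 23 + 29 + 15 + 15 + 12 = 144.
Total exposure: 7 hours.
Gamma(α, β) with Poisson data over total exposure Σt gives posterior Gamma(α+Σx, β+Σt) = Gamma(148, 9).
Predictive mean over a 3-hour window = T·E[λ|data] = 3·148/9 = 148/3.

148/3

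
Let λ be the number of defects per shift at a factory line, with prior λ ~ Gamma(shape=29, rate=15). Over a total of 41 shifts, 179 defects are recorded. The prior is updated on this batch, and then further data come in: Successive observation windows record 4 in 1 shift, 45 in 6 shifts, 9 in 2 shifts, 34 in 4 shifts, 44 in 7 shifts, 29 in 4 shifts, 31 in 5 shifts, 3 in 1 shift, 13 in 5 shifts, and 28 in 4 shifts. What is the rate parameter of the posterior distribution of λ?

Total count 179 over total exposure 41 shifts.
After the first batch: Gamma(29 + 179, 15 + 41) = Gamma(208, 56).
Total count: 4 + 45 + 9 + 34 + 44 + 29 + 31 + 3 + 13 + 28 = 240.
Total exposure: 1 + 6 + 2 + 4 + 7 + 4 + 5 + 1 + 5 + 4 = 39 shifts.
After the second batch: Gamma(208 + 240, 56 + 39) = Gamma(448, 95).

95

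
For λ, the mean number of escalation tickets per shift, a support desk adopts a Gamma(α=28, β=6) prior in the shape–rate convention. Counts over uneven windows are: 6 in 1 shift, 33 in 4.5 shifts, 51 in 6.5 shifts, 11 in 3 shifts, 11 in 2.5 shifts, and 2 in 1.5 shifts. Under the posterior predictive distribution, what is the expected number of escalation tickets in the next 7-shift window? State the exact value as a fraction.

994/25

Total count: 6 + 33 + 51 + 11 + 11 + 2 = 114.
Total exposure: 1 + 4.5 + 6.5 + 3 + 2.5 + 1.5 = 19 shifts.
Gamma(α, β) with Poisson data over total exposure Σt gives posterior Gamma(α+Σx, β+Σt) = Gamma(142, 25).
Predictive mean over a 7-shift window = T·E[λ|data] = 7·142/25 = 994/25.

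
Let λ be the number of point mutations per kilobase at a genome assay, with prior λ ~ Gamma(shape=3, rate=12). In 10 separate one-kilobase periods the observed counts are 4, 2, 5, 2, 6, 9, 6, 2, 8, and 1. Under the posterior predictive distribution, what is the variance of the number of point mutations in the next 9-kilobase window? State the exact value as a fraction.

Total count: 4 + 2 + 5 + 2 + 6 + 9 + 6 + 2 + 8 + 1 = 45.
Total exposure: 10 kilobases.
The Gamma prior is conjugate for the Poisson rate, so λ | data ~ Gamma(3+45, 12+10) = Gamma(48, 22).
The posterior predictive for a window of length T is Negative Binomial with variance T·α'·(β'+T)/β'² = 9·48·31/484 = 3348/121.

3348/121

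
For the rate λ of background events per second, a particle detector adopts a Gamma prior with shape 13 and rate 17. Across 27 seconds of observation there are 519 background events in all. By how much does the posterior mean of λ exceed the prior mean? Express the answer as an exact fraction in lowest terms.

Total count 519 over total exposure 27 seconds.
The Gamma prior is conjugate for the Poisson rate, so λ | data ~ Gamma(13+519, 17+27) = Gamma(532, 44).
Posterior mean = 532/44 = 133/11; prior mean = 13/17 = 13/17. Difference = 133/11 − 13/17 = 2118/187.

2118/187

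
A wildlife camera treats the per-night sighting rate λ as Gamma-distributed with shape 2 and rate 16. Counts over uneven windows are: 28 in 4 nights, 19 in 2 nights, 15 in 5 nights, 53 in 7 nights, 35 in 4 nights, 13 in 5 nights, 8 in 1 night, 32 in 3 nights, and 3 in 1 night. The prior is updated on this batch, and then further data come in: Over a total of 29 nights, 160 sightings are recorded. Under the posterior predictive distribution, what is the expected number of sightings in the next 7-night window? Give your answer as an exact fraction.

Total count: 28 + 19 + 15 + 53 + 35 + 13 + 8 + 32 + 3 = 206.
Total exposure: 4 + 2 + 5 + 7 + 4 + 5 + 1 + 3 + 1 = 32 nights.
After the first batch: Gamma(2 + 206, 16 + 32) = Gamma(208, 48).
Total count 160 over total exposure 29 nights.
After the second batch: Gamma(208 + 160, 48 + 29) = Gamma(368, 77).
Predictive mean over a 7-night window = T·E[λ|data] = 7·368/77 = 368/11.

368/11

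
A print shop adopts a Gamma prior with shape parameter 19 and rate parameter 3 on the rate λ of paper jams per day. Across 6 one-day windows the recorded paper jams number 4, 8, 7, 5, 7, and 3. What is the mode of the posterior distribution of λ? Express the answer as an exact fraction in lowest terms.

Total count: 4 + 8 + 7 + 5 + 7 + 3 = 34.
Total exposure: 6 days.
Posterior: α' = 19 + 34 = 53, β' = 3 + 6 = 9.
Posterior mode = (α'−1)/β' = 52/9.

52/9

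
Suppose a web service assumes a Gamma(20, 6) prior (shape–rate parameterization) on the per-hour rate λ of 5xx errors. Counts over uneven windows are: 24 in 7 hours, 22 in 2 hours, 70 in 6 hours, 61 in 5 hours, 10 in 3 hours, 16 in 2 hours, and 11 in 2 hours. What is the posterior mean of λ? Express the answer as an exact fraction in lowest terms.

Total count: 24 + 22 + 70 + 61 + 10 + 16 + 11 = 214.
Total exposure: 7 + 2 + 6 + 5 + 3 + 2 + 2 = 27 hours.
Gamma(α, β) with Poisson data over total exposure Σt gives posterior Gamma(α+Σx, β+Σt) = Gamma(234, 33).
Posterior mean = α'/β' = 234/33 = 78/11.

78/11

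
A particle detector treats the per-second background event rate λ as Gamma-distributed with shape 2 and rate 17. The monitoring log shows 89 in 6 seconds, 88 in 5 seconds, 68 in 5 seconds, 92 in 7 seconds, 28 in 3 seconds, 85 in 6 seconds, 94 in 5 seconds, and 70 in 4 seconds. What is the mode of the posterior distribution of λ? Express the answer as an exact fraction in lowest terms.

Total count: 89 + 88 + 68 + 92 + 28 + 85 + 94 + 70 = 614.
Total exposure: 6 + 5 + 5 + 7 + 3 + 6 + 5 + 4 = 41 seconds.
Posterior: α' = 2 + 614 = 616, β' = 17 + 41 = 58.
Posterior mode = (α'−1)/β' = 615/58.

615/58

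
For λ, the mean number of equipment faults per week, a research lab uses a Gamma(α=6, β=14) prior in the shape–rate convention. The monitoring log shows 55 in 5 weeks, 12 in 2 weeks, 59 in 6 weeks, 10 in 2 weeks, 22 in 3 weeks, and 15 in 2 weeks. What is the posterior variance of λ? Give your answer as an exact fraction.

Total count: 55 + 12 + 59 + 10 + 22 + 15 = 173.
Total exposure: 5 + 2 + 6 + 2 + 3 + 2 = 20 weeks.
Gamma(α, β) with Poisson data over total exposure Σt gives posterior Gamma(α+Σx, β+Σt) = Gamma(179, 34).
Posterior variance = α'/β'² = 179/1156.

179/1156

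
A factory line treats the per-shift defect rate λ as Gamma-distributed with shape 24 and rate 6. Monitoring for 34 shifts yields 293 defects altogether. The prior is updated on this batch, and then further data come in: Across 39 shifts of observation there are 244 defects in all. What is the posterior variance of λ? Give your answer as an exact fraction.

Total count 293 over total exposure 34 shifts.
After the first batch: Gamma(24 + 293, 6 + 34) = Gamma(317, 40).
Total count 244 over total exposure 39 shifts.
After the second batch: Gamma(317 + 244, 40 + 39) = Gamma(561, 79).
Posterior variance = α'/β'² = 561/6241.

561/6241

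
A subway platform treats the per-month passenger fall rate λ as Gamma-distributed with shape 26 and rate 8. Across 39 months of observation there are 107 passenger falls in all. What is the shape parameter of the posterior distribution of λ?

133

Total count 107 over total exposure 39 months.
Gamma(α, β) with Poisson data over total exposure Σt gives posterior Gamma(α+Σx, β+Σt) = Gamma(133, 47).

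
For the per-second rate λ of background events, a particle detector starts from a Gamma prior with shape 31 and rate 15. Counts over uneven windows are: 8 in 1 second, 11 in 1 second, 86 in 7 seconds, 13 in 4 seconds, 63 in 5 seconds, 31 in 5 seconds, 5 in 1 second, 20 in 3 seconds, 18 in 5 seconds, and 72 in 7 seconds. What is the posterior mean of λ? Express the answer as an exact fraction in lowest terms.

179/27

Total count: 8 + 11 + 86 + 13 + 63 + 31 + 5 + 20 + 18 + 72 = 327.
Total exposure: 1 + 1 + 7 + 4 + 5 + 5 + 1 + 3 + 5 + 7 = 39 seconds.
The Gamma prior is conjugate for the Poisson rate, so λ | data ~ Gamma(31+327, 15+39) = Gamma(358, 54).
Posterior mean = α'/β' = 358/54 = 179/27.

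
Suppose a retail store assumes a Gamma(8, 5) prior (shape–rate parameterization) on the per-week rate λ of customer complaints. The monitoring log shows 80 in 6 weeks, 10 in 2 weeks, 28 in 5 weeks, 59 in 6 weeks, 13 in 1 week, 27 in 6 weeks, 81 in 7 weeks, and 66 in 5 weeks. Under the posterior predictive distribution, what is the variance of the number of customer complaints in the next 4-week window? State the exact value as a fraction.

Total count: 80 + 10 + 28 + 59 + 13 + 27 + 81 + 66 = 364.
Total exposure: 6 + 2 + 5 + 6 + 1 + 6 + 7 + 5 = 38 weeks.
By Gamma–Poisson conjugacy, the posterior is Gamma(α + Σx, β + Σt) = Gamma(8 + 364, 5 + 38) = Gamma(372, 43).
The posterior predictive for a window of length T is Negative Binomial with variance T·α'·(β'+T)/β'² = 4·372·47/1849 = 69936/1849.

69936/1849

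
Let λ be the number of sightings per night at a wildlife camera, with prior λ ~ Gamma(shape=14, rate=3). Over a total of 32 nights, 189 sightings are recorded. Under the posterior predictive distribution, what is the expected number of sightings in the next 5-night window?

29

Total count 189 over total exposure 32 nights.
Posterior: α' = 14 + 189 = 203, β' = 3 + 32 = 35.
Predictive mean over a 5-night window = T·E[λ|data] = 5·203/35 = 29.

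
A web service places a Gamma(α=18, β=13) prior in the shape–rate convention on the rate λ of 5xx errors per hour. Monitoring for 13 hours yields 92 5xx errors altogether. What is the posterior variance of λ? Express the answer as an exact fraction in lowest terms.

55/338

Total count 92 over total exposure 13 hours.
The Gamma prior is conjugate for the Poisson rate, so λ | data ~ Gamma(18+92, 13+13) = Gamma(110, 26).
Posterior variance = α'/β'² = 110/676 = 55/338.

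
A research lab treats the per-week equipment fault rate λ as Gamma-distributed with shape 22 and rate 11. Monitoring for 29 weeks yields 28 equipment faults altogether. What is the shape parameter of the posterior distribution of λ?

50

Total count 28 over total exposure 29 weeks.
Gamma(α, β) with Poisson data over total exposure Σt gives posterior Gamma(α+Σx, β+Σt) = Gamma(50, 40).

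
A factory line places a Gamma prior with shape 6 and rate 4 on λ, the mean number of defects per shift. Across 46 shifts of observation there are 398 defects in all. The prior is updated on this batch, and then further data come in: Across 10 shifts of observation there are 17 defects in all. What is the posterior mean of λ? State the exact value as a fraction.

421/60

Total count 398 over total exposure 46 shifts.
After the first batch: Gamma(6 + 398, 4 + 46) = Gamma(404, 50).
Total count 17 over total exposure 10 shifts.
After the second batch: Gamma(404 + 17, 50 + 10) = Gamma(421, 60).
Posterior mean = α'/β' = 421/60.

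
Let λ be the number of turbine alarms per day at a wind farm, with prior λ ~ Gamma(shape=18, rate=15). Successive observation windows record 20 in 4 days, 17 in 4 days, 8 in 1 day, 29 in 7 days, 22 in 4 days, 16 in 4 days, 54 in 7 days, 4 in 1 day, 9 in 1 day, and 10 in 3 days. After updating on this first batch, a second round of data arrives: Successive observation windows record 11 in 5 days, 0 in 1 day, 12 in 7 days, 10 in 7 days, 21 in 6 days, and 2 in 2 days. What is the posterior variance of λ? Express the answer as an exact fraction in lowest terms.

Total count: 20 + 17 + 8 + 29 + 22 + 16 + 54 + 4 + 9 + 10 = 189.
Total exposure: 4 + 4 + 1 + 7 + 4 + 4 + 7 + 1 + 1 + 3 = 36 days.
After the first batch: Gamma(18 + 189, 15 + 36) = Gamma(207, 51).
Total count: 11 + 0 + 12 + 10 + 21 + 2 = 56.
Total exposure: 5 + 1 + 7 + 7 + 6 + 2 = 28 days.
After the second batch: Gamma(207 + 56, 51 + 28) = Gamma(263, 79).
Posterior variance = α'/β'² = 263/6241.

263/6241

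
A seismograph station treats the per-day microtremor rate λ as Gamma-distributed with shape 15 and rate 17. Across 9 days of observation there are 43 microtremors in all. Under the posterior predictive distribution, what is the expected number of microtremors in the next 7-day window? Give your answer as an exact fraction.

Total count 43 over total exposure 9 days.
Conjugate update: add total count to the shape and total exposure to the rate, giving Gamma(58, 26).
Predictive mean over a 7-day window = T·E[λ|data] = 7·58/26 = 203/13.

203/13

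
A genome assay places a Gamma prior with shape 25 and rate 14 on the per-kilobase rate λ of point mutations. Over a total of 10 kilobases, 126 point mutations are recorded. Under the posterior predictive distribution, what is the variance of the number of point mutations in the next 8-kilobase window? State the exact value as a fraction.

604/9

Total count 126 over total exposure 10 kilobases.
Gamma(α, β) with Poisson data over total exposure Σt gives posterior Gamma(α+Σx, β+Σt) = Gamma(151, 24).
The posterior predictive for a window of length T is Negative Binomial with variance T·α'·(β'+T)/β'² = 8·151·32/576 = 604/9.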